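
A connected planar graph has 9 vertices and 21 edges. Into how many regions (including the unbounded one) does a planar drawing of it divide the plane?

Euler's formula for a connected plane graph: V − E + F = 2, so F = 2 − 9 + 21 = 14.

14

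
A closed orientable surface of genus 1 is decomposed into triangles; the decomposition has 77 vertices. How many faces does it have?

154

χ = 2 − 2·1 = 0, and every face is a triangle so 3F = 2E.
V − E + F = 0 with E = 3F/2 gives 77 − (3/2 − 1)·F = 0, so F = 154 and E = 231.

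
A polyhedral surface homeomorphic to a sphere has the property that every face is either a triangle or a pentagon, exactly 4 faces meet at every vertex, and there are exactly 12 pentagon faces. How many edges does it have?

Let x be the number of triangles; then F = 12 + x.
Edge–face incidences: 2E = 5·12 + 3·x = 60 + 3x.
Every vertex has degree 4, so 4V = 2E.
Euler: V − E + F = 2 ⇒ (2E)/4 − E + (12 + x) = 2.
Multiply by 8: 2·(2E) − 4·(2E) + 8·(12 + x) = 16, i.e. 96 + 8x − 2·(60 + 3x) = 16.
Collecting terms: 2x − 24 = 16, so 2x = 40, so x = 20.
Then 2E = 60 + 3·20 = 120, so E = 60, V = 2E/4 = 30, F = 12 + 20 = 32.

60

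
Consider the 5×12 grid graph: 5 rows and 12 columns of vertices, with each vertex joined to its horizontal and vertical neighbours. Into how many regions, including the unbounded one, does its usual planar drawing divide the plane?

The grid has V = 5·12 = 60 vertices and E = 5·11 + 12·4 = 103 edges.
F = 2 − V + E = 2 − 60 + 103 = 45.

45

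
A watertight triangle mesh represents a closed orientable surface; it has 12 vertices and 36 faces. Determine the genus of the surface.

4

Every face is a triangle, so 2E = 3·36 = 108, giving E = 54.
χ = V − E + F = 12 − 54 + 36 = -6.
For a closed orientable surface χ = 2 − 2g, so g = (2 − (-6))/2 = 4.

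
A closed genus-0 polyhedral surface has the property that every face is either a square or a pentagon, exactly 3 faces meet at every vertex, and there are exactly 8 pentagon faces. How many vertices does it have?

Let x be the number of squares; then F = 8 + x.
Edge–face incidences: 2E = 5·8 + 4·x = 40 + 4x.
Every vertex has degree 3, so 3V = 2E.
Euler: V − E + F = 2 ⇒ (2E)/3 − E + (8 + x) = 2.
Multiply by 6: 2·(2E) − 3·(2E) + 6·(8 + x) = 12, i.e. 48 + 6x − (40 + 4x) = 12.
Collecting terms: 2x + 8 = 12, so 2x = 4, so x = 2.
Then 2E = 40 + 4·2 = 48, so E = 24, V = 2E/3 = 16, F = 8 + 2 = 10.

16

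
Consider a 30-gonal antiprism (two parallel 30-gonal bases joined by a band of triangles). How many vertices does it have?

An antiprism on an n-gon has two n-gon caps and 2n triangles: V = 2·30 = 60, E = 4·30 = 120, F = 2·30 + 2 = 62.

60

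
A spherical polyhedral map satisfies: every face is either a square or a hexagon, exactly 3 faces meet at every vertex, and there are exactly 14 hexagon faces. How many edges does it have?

54

Let x be the number of squares; then F = 14 + x.
Edge–face incidences: 2E = 6·14 + 4·x = 84 + 4x.
Every vertex has degree 3, so 3V = 2E.
Euler: V − E + F = 2 ⇒ (2E)/3 − E + (14 + x) = 2.
Multiply by 6: 2·(2E) − 3·(2E) + 6·(14 + x) = 12, i.e. 84 + 6x − (84 + 4x) = 12.
Collecting terms: 2x = 12, so x = 6.
Then 2E = 84 + 4·6 = 108, so E = 54, V = 2E/3 = 36, F = 14 + 6 = 20.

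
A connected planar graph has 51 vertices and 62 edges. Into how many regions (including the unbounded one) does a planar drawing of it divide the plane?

Euler's formula for a connected plane graph: V − E + F = 2, so F = 2 − 51 + 62 = 13.

13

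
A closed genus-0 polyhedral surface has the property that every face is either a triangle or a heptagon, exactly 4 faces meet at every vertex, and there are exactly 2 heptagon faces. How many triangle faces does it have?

Let x be the number of triangles; then F = 2 + x.
Edge–face incidences: 2E = 7·2 + 3·x = 14 + 3x.
Every vertex has degree 4, so 4V = 2E.
Euler: V − E + F = 2 ⇒ (2E)/4 − E + (2 + x) = 2.
Multiply by 8: 2·(2E) − 4·(2E) + 8·(2 + x) = 16, i.e. 16 + 8x − 2·(14 + 3x) = 16.
Collecting terms: 2x − 12 = 16, so 2x = 28, so x = 14.
Then 2E = 14 + 3·14 = 56, so E = 28, V = 2E/4 = 14, F = 2 + 14 = 16.

14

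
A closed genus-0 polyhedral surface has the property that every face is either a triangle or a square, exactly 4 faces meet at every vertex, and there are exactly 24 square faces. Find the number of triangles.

Let x be the number of triangles; then F = 24 + x.
Edge–face incidences: 2E = 4·24 + 3·x = 96 + 3x.
Every vertex has degree 4, so 4V = 2E.
Euler: V − E + F = 2 ⇒ (2E)/4 − E + (24 + x) = 2.
Multiply by 8: 2·(2E) − 4·(2E) + 8·(24 + x) = 16, i.e. 192 + 8x − 2·(96 + 3x) = 16.
Collecting terms: 2x = 16, so x = 8.
Then 2E = 96 + 3·8 = 120, so E = 60, V = 2E/4 = 30, F = 24 + 8 = 32.

8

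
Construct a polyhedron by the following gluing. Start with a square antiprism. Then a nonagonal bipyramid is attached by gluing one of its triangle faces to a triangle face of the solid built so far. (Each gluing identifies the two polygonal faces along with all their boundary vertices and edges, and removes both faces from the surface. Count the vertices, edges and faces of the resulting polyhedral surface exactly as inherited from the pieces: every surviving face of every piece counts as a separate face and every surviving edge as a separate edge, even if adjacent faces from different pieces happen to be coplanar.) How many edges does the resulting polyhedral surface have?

40

A square antiprism: V=8, E=16, F=10.
Attach a nonagonal bipyramid (V=11, E=27, F=18) along a 3-gon: merge 3 vertices and 3 edges, delete both glued faces → V=16, E=40, F=26.
Check: V − E + F = 16 − 40 + 26 = 2.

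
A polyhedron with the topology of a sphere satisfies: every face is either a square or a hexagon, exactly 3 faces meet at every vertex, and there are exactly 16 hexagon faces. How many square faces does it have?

6

Let x be the number of squares; then F = 16 + x.
Edge–face incidences: 2E = 6·16 + 4·x = 96 + 4x.
Every vertex has degree 3, so 3V = 2E.
Euler: V − E + F = 2 ⇒ (2E)/3 − E + (16 + x) = 2.
Multiply by 6: 2·(2E) − 3·(2E) + 6·(16 + x) = 12, i.e. 96 + 6x − (96 + 4x) = 12.
Collecting terms: 2x = 12, so x = 6.
Then 2E = 96 + 4·6 = 120, so E = 60, V = 2E/3 = 40, F = 16 + 6 = 22.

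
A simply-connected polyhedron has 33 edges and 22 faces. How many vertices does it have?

13

Here V − E + F = 2.
V = 2 + E − F = 2 + 33 − 22 = 13.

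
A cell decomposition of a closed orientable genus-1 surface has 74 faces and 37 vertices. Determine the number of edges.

For a closed orientable surface of genus 1, χ = 2 − 2·1 = 0.
E = V + F − (0) = 37 + 74 − (0) = 111.

111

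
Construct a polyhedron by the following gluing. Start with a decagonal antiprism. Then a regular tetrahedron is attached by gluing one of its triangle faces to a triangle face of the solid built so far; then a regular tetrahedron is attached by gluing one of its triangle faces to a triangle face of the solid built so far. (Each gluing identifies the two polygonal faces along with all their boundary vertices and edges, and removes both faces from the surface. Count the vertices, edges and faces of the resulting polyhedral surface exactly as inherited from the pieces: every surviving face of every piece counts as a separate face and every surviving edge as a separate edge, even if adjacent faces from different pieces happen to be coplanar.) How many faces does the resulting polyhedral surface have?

26

A decagonal antiprism: V=20, E=40, F=22.
Attach a regular tetrahedron (V=4, E=6, F=4) along a 3-gon: merge 3 vertices and 3 edges, delete both glued faces → V=21, E=43, F=24.
Attach a regular tetrahedron (V=4, E=6, F=4) along a 3-gon: merge 3 vertices and 3 edges, delete both glued faces → V=22, E=46, F=26.
Check: V − E + F = 22 − 46 + 26 = 2.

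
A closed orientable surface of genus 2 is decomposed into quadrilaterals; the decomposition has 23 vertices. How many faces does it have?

25

χ = 2 − 2·2 = -2, and every face is a square so 4F = 2E.
V − E + F = -2 with E = 4F/2 gives 23 − (4/2 − 1)·F = -2, so F = 25 and E = 50.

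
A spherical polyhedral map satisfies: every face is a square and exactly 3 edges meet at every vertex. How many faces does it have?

Each face has 4 edges and each edge borders two faces, so 2E = 4F.
Each vertex has degree 3, so 3V = 2E and hence V = 4F/3.
Euler: V − E + F = 2 ⇒ (4F/3) − (4F/2) + F = 2.
Multiply by 6: (8 − 12 + 6)F = 12, i.e. 2F = 12.
So F = 6, E = 4·6/2 = 12, V = 4·6/3 = 8.

6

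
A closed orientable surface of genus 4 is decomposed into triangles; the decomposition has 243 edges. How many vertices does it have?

χ = 2 − 2·4 = -6, and every face is a triangle so 3F = 2E.
F = 2E/3 = 162. Then V = -6 + E − F = -6 + 243 − 162 = 75.

75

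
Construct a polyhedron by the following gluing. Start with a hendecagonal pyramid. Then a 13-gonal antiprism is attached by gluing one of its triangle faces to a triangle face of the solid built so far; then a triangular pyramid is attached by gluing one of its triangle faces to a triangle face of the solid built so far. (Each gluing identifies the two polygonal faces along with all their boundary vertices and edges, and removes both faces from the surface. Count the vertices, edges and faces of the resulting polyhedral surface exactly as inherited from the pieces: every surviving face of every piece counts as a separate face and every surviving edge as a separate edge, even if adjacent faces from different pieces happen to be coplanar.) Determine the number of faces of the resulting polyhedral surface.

40

A hendecagonal pyramid: V=12, E=22, F=12.
Attach a 13-gonal antiprism (V=26, E=52, F=28) along a 3-gon: merge 3 vertices and 3 edges, delete both glued faces → V=35, E=71, F=38.
Attach a triangular pyramid (V=4, E=6, F=4) along a 3-gon: merge 3 vertices and 3 edges, delete both glued faces → V=36, E=74, F=40.
Check: V − E + F = 36 − 74 + 40 = 2.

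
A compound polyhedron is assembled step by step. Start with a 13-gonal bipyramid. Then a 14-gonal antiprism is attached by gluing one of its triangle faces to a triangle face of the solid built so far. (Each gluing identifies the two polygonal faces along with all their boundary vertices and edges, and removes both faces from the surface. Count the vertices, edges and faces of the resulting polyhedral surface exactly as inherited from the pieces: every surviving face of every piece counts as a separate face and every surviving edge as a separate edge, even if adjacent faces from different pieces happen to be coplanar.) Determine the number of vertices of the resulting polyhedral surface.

40

A 13-gonal bipyramid: V=15, E=39, F=26.
Attach a 14-gonal antiprism (V=28, E=56, F=30) along a 3-gon: merge 3 vertices and 3 edges, delete both glued faces → V=40, E=92, F=54.
Check: V − E + F = 40 − 92 + 54 = 2.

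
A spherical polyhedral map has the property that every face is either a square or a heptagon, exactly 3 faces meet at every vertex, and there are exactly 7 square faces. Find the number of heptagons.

2

Let x be the number of heptagons; then F = 7 + x.
Edge–face incidences: 2E = 4·7 + 7·x = 28 + 7x.
Every vertex has degree 3, so 3V = 2E.
Euler: V − E + F = 2 ⇒ (2E)/3 − E + (7 + x) = 2.
Multiply by 6: 2·(2E) − 3·(2E) + 6·(7 + x) = 12, i.e. 42 + 6x − (28 + 7x) = 12.
Collecting terms: −x + 14 = 12, so −x = −2, so x = 2.
Then 2E = 28 + 7·2 = 42, so E = 21, V = 2E/3 = 14, F = 7 + 2 = 9.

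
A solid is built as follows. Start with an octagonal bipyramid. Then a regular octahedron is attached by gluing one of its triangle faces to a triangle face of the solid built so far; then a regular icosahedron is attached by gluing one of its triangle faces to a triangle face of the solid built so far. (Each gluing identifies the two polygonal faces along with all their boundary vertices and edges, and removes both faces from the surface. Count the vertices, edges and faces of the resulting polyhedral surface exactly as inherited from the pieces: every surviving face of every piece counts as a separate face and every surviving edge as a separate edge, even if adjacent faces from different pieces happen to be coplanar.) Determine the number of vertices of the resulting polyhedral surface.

An octagonal bipyramid: V=10, E=24, F=16.
Attach a regular octahedron (V=6, E=12, F=8) along a 3-gon: merge 3 vertices and 3 edges, delete both glued faces → V=13, E=33, F=22.
Attach a regular icosahedron (V=12, E=30, F=20) along a 3-gon: merge 3 vertices and 3 edges, delete both glued faces → V=22, E=60, F=40.
Check: V − E + F = 22 − 60 + 40 = 2.

22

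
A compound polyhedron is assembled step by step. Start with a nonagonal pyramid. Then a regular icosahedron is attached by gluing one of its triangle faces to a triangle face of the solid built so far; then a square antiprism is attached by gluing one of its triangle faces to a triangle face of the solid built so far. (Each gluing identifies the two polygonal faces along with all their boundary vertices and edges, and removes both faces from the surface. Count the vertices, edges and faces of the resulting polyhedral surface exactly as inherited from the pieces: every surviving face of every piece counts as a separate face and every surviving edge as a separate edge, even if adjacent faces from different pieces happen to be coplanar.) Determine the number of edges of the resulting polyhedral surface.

58

A nonagonal pyramid: V=10, E=18, F=10.
Attach a regular icosahedron (V=12, E=30, F=20) along a 3-gon: merge 3 vertices and 3 edges, delete both glued faces → V=19, E=45, F=28.
Attach a square antiprism (V=8, E=16, F=10) along a 3-gon: merge 3 vertices and 3 edges, delete both glued faces → V=24, E=58, F=36.
Check: V − E + F = 24 − 58 + 36 = 2.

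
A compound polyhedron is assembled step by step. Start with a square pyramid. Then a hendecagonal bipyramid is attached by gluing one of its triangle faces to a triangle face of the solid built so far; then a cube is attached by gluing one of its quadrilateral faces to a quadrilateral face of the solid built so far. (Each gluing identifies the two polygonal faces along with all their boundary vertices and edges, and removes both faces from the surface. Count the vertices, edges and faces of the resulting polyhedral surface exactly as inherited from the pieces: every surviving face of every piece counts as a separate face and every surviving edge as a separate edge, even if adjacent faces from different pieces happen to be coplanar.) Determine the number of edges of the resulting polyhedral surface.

46

A square pyramid: V=5, E=8, F=5.
Attach a hendecagonal bipyramid (V=13, E=33, F=22) along a 3-gon: merge 3 vertices and 3 edges, delete both glued faces → V=15, E=38, F=25.
Attach a cube (V=8, E=12, F=6) along a 4-gon: merge 4 vertices and 4 edges, delete both glued faces → V=19, E=46, F=29.
Check: V − E + F = 19 − 46 + 29 = 2.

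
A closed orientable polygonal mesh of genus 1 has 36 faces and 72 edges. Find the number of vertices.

36

For a closed orientable surface of genus 1, χ = 2 − 2·1 = 0.
V = 0 + E − F = 0 + 72 − 36 = 36.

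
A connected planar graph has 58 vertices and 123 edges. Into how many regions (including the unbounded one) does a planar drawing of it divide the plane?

67

Euler's formula for a connected plane graph: V − E + F = 2, so F = 2 − 58 + 123 = 67.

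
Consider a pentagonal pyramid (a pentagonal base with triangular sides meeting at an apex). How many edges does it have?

10

A pyramid on an n-gon base has one n-gon and n triangles: V = 5 + 1 = 6, E = 2·5 = 10, F = 5 + 1 = 6.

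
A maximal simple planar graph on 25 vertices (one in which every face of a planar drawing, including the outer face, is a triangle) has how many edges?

69

In a plane triangulation 3F = 2E and V − E + F = 2, so E = 3V − 6 = 3·25 − 6 = 69.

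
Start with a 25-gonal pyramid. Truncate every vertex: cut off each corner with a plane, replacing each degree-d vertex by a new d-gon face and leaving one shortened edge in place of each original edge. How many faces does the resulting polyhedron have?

52

The base solid has V = 26, E = 50, F = 26.
Truncation replaces each original edge-end by a new vertex, so V′ = 2E = 100.
Each original edge survives, and each old vertex of degree d contributes d new edges; summing degrees gives Σd = 2E, so E′ = E + 2E = 3E = 150.
Each original face survives and each original vertex becomes one new face: F′ = F + V = 52.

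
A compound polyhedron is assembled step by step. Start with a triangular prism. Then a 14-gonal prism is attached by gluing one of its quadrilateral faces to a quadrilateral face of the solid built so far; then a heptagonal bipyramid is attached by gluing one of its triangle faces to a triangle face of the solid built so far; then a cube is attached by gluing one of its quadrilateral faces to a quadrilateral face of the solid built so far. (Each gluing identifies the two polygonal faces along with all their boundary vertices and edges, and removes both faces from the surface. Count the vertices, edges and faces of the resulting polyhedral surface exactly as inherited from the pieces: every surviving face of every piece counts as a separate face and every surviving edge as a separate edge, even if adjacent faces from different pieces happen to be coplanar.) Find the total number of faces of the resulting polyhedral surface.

35

A triangular prism: V=6, E=9, F=5.
Attach a 14-gonal prism (V=28, E=42, F=16) along a 4-gon: merge 4 vertices and 4 edges, delete both glued faces → V=30, E=47, F=19.
Attach a heptagonal bipyramid (V=9, E=21, F=14) along a 3-gon: merge 3 vertices and 3 edges, delete both glued faces → V=36, E=65, F=31.
Attach a cube (V=8, E=12, F=6) along a 4-gon: merge 4 vertices and 4 edges, delete both glued faces → V=40, E=73, F=35.
Check: V − E + F = 40 − 73 + 35 = 2.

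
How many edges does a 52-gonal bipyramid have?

156

A bipyramid over an n-gon has 2n triangular faces and n + 2 vertices: V = 52 + 2 = 54, E = 3·52 = 156, F = 2·52 = 104.
Check: V − E + F = 54 − 156 + 104 = 2.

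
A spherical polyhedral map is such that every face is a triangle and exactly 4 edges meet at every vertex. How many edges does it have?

Each face has 3 edges and each edge borders two faces, so 2E = 3F.
Each vertex has degree 4, so 4V = 2E and hence V = 3F/4.
Euler: V − E + F = 2 ⇒ (3F/4) − (3F/2) + F = 2.
Multiply by 8: (6 − 12 + 8)F = 16, i.e. 2F = 16.
So F = 8, E = 3·8/2 = 12, V = 3·8/4 = 6.

12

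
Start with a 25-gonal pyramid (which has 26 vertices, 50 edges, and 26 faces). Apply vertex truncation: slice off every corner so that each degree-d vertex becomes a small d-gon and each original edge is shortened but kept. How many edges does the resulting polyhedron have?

150

Truncation replaces each original edge-end by a new vertex, so V′ = 2E = 100.
Each original edge survives, and each old vertex of degree d contributes d new edges; summing degrees gives Σd = 2E, so E′ = E + 2E = 3E = 150.
Each original face survives and each original vertex becomes one new face: F′ = F + V = 52.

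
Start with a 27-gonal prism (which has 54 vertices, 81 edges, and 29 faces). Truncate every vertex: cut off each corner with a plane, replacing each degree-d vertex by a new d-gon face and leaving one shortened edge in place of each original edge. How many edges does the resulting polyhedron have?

243

Truncation replaces each original edge-end by a new vertex, so V′ = 2E = 162.
Each original edge survives, and each old vertex of degree d contributes d new edges; summing degrees gives Σd = 2E, so E′ = E + 2E = 3E = 243.
Each original face survives and each original vertex becomes one new face: F′ = F + V = 83.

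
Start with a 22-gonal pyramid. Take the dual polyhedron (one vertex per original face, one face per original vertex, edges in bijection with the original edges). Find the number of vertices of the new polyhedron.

23

The base solid has V = 23, E = 44, F = 23.
The dual swaps V and F and preserves E: V′ = F = 23, E′ = E = 44, F′ = V = 23.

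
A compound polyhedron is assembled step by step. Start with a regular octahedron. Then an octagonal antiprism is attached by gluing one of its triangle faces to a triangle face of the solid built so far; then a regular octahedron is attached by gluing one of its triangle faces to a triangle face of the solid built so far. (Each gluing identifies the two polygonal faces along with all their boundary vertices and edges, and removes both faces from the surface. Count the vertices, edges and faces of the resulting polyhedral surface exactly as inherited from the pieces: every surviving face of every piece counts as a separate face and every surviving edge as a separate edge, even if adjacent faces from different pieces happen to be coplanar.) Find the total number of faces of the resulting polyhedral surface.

A regular octahedron: V=6, E=12, F=8.
Attach an octagonal antiprism (V=16, E=32, F=18) along a 3-gon: merge 3 vertices and 3 edges, delete both glued faces → V=19, E=41, F=24.
Attach a regular octahedron (V=6, E=12, F=8) along a 3-gon: merge 3 vertices and 3 edges, delete both glued faces → V=22, E=50, F=30.
Check: V − E + F = 22 − 50 + 30 = 2.

30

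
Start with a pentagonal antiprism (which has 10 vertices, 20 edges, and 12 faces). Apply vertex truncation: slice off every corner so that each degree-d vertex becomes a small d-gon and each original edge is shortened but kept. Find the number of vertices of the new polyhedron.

Truncation replaces each original edge-end by a new vertex, so V′ = 2E = 40.
Each original edge survives, and each old vertex of degree d contributes d new edges; summing degrees gives Σd = 2E, so E′ = E + 2E = 3E = 60.
Each original face survives and each original vertex becomes one new face: F′ = F + V = 22.

40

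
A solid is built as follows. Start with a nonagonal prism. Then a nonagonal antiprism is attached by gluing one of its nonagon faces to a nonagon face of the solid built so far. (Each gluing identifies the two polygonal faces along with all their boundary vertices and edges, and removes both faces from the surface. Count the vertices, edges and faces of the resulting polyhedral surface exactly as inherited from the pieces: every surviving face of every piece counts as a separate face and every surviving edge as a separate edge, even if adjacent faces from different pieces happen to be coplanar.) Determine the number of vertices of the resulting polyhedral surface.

27

A nonagonal prism: V=18, E=27, F=11.
Attach a nonagonal antiprism (V=18, E=36, F=20) along a 9-gon: merge 9 vertices and 9 edges, delete both glued faces → V=27, E=54, F=29.
Check: V − E + F = 27 − 54 + 29 = 2.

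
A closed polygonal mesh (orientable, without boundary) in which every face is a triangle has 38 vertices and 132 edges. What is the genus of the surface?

4

Every face is a triangle and each edge borders two faces, so 3F = 2·132, giving F = 88.
χ = V − E + F = 38 − 132 + 88 = -6.
For a closed orientable surface χ = 2 − 2g, so g = (2 − (-6))/2 = 4.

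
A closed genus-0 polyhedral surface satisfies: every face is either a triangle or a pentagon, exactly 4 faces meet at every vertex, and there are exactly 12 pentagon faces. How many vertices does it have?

Let x be the number of triangles; then F = 12 + x.
Edge–face incidences: 2E = 5·12 + 3·x = 60 + 3x.
Every vertex has degree 4, so 4V = 2E.
Euler: V − E + F = 2 ⇒ (2E)/4 − E + (12 + x) = 2.
Multiply by 8: 2·(2E) − 4·(2E) + 8·(12 + x) = 16, i.e. 96 + 8x − 2·(60 + 3x) = 16.
Collecting terms: 2x − 24 = 16, so 2x = 40, so x = 20.
Then 2E = 60 + 3·20 = 120, so E = 60, V = 2E/4 = 30, F = 12 + 20 = 32.

30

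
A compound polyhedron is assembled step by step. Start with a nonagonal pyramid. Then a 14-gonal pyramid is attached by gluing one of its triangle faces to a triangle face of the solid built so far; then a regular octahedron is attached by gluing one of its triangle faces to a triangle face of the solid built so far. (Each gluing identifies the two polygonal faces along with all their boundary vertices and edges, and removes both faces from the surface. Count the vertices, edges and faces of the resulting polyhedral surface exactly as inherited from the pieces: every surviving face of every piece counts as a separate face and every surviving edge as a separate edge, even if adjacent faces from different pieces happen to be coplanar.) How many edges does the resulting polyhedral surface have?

A nonagonal pyramid: V=10, E=18, F=10.
Attach a 14-gonal pyramid (V=15, E=28, F=15) along a 3-gon: merge 3 vertices and 3 edges, delete both glued faces → V=22, E=43, F=23.
Attach a regular octahedron (V=6, E=12, F=8) along a 3-gon: merge 3 vertices and 3 edges, delete both glued faces → V=25, E=52, F=29.
Check: V − E + F = 25 − 52 + 29 = 2.

52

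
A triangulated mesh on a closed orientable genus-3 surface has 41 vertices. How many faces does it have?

90

χ = 2 − 2·3 = -4, and every face is a triangle so 3F = 2E.
V − E + F = -4 with E = 3F/2 gives 41 − (3/2 − 1)·F = -4, so F = 90 and E = 135.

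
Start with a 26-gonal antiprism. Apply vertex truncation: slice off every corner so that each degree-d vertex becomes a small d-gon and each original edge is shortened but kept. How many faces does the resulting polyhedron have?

106

The base solid has V = 52, E = 104, F = 54.
Truncation replaces each original edge-end by a new vertex, so V′ = 2E = 208.
Each original edge survives, and each old vertex of degree d contributes d new edges; summing degrees gives Σd = 2E, so E′ = E + 2E = 3E = 312.
Each original face survives and each original vertex becomes one new face: F′ = F + V = 106.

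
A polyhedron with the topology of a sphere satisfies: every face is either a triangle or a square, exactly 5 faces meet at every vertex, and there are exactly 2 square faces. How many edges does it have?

Let x be the number of triangles; then F = 2 + x.
Edge–face incidences: 2E = 4·2 + 3·x = 8 + 3x.
Every vertex has degree 5, so 5V = 2E.
Euler: V − E + F = 2 ⇒ (2E)/5 − E + (2 + x) = 2.
Multiply by 10: 2·(2E) − 5·(2E) + 10·(2 + x) = 20, i.e. 20 + 10x − 3·(8 + 3x) = 20.
Collecting terms: x − 4 = 20, so x = 24.
Then 2E = 8 + 3·24 = 80, so E = 40, V = 2E/5 = 16, F = 2 + 24 = 26.

40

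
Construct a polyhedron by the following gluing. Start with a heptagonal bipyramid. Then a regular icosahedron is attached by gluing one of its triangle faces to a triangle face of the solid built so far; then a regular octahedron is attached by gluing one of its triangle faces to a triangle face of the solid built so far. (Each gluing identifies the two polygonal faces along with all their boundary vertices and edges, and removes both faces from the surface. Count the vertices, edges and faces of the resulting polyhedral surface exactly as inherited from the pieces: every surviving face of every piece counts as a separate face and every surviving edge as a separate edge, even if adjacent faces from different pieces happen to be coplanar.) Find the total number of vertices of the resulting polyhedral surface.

21

A heptagonal bipyramid: V=9, E=21, F=14.
Attach a regular icosahedron (V=12, E=30, F=20) along a 3-gon: merge 3 vertices and 3 edges, delete both glued faces → V=18, E=48, F=32.
Attach a regular octahedron (V=6, E=12, F=8) along a 3-gon: merge 3 vertices and 3 edges, delete both glued faces → V=21, E=57, F=38.
Check: V − E + F = 21 − 57 + 38 = 2.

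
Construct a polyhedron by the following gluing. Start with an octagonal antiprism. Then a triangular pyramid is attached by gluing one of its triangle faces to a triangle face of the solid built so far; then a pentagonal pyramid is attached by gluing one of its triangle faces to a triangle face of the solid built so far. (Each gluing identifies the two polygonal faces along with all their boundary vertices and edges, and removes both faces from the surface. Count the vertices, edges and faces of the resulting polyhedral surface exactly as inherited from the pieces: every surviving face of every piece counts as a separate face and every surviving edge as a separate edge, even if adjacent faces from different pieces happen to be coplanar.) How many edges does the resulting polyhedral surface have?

42

An octagonal antiprism: V=16, E=32, F=18.
Attach a triangular pyramid (V=4, E=6, F=4) along a 3-gon: merge 3 vertices and 3 edges, delete both glued faces → V=17, E=35, F=20.
Attach a pentagonal pyramid (V=6, E=10, F=6) along a 3-gon: merge 3 vertices and 3 edges, delete both glued faces → V=20, E=42, F=24.
Check: V − E + F = 20 − 42 + 24 = 2.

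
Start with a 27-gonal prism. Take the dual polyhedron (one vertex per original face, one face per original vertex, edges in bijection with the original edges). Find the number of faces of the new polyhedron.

The base solid has V = 54, E = 81, F = 29.
The dual swaps V and F and preserves E: V′ = F = 29, E′ = E = 81, F′ = V = 54.

54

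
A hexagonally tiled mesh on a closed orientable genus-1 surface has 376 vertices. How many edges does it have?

564

χ = 2 − 2·1 = 0, and every face is a hexagon so 6F = 2E.
V − E + F = 0 with E = 6F/2 gives 376 − (6/2 − 1)·F = 0, so F = 188 and E = 564.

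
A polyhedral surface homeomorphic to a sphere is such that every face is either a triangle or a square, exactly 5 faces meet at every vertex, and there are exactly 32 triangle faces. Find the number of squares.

Let x be the number of squares; then F = 32 + x.
Edge–face incidences: 2E = 3·32 + 4·x = 96 + 4x.
Every vertex has degree 5, so 5V = 2E.
Euler: V − E + F = 2 ⇒ (2E)/5 − E + (32 + x) = 2.
Multiply by 10: 2·(2E) − 5·(2E) + 10·(32 + x) = 20, i.e. 320 + 10x − 3·(96 + 4x) = 20.
Collecting terms: −2x + 32 = 20, so −2x = −12, so x = 6.
Then 2E = 96 + 4·6 = 120, so E = 60, V = 2E/5 = 24, F = 32 + 6 = 38.

6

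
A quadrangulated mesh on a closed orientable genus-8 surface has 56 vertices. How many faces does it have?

70

χ = 2 − 2·8 = -14, and every face is a square so 4F = 2E.
V − E + F = -14 with E = 4F/2 gives 56 − (4/2 − 1)·F = -14, so F = 70 and E = 140.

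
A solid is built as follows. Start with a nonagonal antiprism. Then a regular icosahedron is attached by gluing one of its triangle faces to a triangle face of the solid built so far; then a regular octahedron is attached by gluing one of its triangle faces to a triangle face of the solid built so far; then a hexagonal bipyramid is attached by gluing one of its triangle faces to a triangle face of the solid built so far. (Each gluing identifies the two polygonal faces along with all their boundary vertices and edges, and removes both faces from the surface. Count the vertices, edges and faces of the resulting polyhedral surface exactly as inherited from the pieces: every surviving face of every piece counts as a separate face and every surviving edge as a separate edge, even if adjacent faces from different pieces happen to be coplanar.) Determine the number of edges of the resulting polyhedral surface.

A nonagonal antiprism: V=18, E=36, F=20.
Attach a regular icosahedron (V=12, E=30, F=20) along a 3-gon: merge 3 vertices and 3 edges, delete both glued faces → V=27, E=63, F=38.
Attach a regular octahedron (V=6, E=12, F=8) along a 3-gon: merge 3 vertices and 3 edges, delete both glued faces → V=30, E=72, F=44.
Attach a hexagonal bipyramid (V=8, E=18, F=12) along a 3-gon: merge 3 vertices and 3 edges, delete both glued faces → V=35, E=87, F=54.
Check: V − E + F = 35 − 87 + 54 = 2.

87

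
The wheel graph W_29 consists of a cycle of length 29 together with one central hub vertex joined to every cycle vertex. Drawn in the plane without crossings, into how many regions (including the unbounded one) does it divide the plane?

W_29 has V = 29 + 1 = 30 vertices and E = 2·29 = 58 edges.
By Euler's formula F = 2 − V + E = 2 − 30 + 58 = 30.

30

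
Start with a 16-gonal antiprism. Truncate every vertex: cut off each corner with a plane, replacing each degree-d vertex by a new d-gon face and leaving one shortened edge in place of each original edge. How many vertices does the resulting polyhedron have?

128

The base solid has V = 32, E = 64, F = 34.
Truncation replaces each original edge-end by a new vertex, so V′ = 2E = 128.
Each original edge survives, and each old vertex of degree d contributes d new edges; summing degrees gives Σd = 2E, so E′ = E + 2E = 3E = 192.
Each original face survives and each original vertex becomes one new face: F′ = F + V = 66.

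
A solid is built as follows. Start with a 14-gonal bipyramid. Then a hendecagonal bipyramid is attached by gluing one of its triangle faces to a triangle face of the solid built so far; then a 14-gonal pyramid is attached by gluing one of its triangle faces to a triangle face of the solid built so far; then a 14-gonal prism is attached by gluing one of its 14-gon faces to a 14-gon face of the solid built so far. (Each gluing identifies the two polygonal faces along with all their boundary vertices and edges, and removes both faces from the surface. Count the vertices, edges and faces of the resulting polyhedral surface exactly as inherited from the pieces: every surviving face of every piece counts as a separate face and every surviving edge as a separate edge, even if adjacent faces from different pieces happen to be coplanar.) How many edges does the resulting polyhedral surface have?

125

A 14-gonal bipyramid: V=16, E=42, F=28.
Attach a hendecagonal bipyramid (V=13, E=33, F=22) along a 3-gon: merge 3 vertices and 3 edges, delete both glued faces → V=26, E=72, F=48.
Attach a 14-gonal pyramid (V=15, E=28, F=15) along a 3-gon: merge 3 vertices and 3 edges, delete both glued faces → V=38, E=97, F=61.
Attach a 14-gonal prism (V=28, E=42, F=16) along a 14-gon: merge 14 vertices and 14 edges, delete both glued faces → V=52, E=125, F=75.
Check: V − E + F = 52 − 125 + 75 = 2.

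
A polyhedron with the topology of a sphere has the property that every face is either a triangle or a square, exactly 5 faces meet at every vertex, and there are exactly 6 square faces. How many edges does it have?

60

Let x be the number of triangles; then F = 6 + x.
Edge–face incidences: 2E = 4·6 + 3·x = 24 + 3x.
Every vertex has degree 5, so 5V = 2E.
Euler: V − E + F = 2 ⇒ (2E)/5 − E + (6 + x) = 2.
Multiply by 10: 2·(2E) − 5·(2E) + 10·(6 + x) = 20, i.e. 60 + 10x − 3·(24 + 3x) = 20.
Collecting terms: x − 12 = 20, so x = 32.
Then 2E = 24 + 3·32 = 120, so E = 60, V = 2E/5 = 24, F = 6 + 32 = 38.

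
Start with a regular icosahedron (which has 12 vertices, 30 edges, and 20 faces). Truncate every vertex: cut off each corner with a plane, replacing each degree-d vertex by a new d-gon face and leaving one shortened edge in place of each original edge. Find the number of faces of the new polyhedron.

32

Truncation replaces each original edge-end by a new vertex, so V′ = 2E = 60.
Each original edge survives, and each old vertex of degree d contributes d new edges; summing degrees gives Σd = 2E, so E′ = E + 2E = 3E = 90.
Each original face survives and each original vertex becomes one new face: F′ = F + V = 32.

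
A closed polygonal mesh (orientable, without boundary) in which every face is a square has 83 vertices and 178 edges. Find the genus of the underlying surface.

Every face is a square and each edge borders two faces, so 4F = 2·178, giving F = 89.
χ = V − E + F = 83 − 178 + 89 = -6.
For a closed orientable surface χ = 2 − 2g, so g = (2 − (-6))/2 = 4.

4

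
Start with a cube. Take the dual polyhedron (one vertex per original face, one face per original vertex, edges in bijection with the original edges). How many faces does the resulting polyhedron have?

8

The base solid has V = 8, E = 12, F = 6.
The dual swaps V and F and preserves E: V′ = F = 6, E′ = E = 12, F′ = V = 8.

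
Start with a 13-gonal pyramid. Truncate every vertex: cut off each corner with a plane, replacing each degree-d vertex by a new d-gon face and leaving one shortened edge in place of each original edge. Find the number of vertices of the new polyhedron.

52

The base solid has V = 14, E = 26, F = 14.
Truncation replaces each original edge-end by a new vertex, so V′ = 2E = 52.
Each original edge survives, and each old vertex of degree d contributes d new edges; summing degrees gives Σd = 2E, so E′ = E + 2E = 3E = 78.
Each original face survives and each original vertex becomes one new face: F′ = F + V = 28.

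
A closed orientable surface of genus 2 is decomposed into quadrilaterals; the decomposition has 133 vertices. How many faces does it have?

χ = 2 − 2·2 = -2, and every face is a square so 4F = 2E.
V − E + F = -2 with E = 4F/2 gives 133 − (4/2 − 1)·F = -2, so F = 135 and E = 270.

135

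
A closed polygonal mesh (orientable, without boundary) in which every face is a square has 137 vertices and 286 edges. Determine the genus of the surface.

4

Every face is a square and each edge borders two faces, so 4F = 2·286, giving F = 143.
χ = V − E + F = 137 − 286 + 143 = -6.
For a closed orientable surface χ = 2 − 2g, so g = (2 − (-6))/2 = 4.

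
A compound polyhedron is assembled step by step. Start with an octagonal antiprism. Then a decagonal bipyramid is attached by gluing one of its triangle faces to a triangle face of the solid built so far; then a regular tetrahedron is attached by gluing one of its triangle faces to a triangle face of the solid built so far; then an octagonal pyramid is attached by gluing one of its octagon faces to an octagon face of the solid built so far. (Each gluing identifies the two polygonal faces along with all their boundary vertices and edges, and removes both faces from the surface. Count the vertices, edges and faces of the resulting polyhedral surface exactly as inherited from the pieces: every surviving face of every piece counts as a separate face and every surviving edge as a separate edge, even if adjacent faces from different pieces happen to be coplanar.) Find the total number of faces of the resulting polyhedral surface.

An octagonal antiprism: V=16, E=32, F=18.
Attach a decagonal bipyramid (V=12, E=30, F=20) along a 3-gon: merge 3 vertices and 3 edges, delete both glued faces → V=25, E=59, F=36.
Attach a regular tetrahedron (V=4, E=6, F=4) along a 3-gon: merge 3 vertices and 3 edges, delete both glued faces → V=26, E=62, F=38.
Attach an octagonal pyramid (V=9, E=16, F=9) along an 8-gon: merge 8 vertices and 8 edges, delete both glued faces → V=27, E=70, F=45.
Check: V − E + F = 27 − 70 + 45 = 2.

45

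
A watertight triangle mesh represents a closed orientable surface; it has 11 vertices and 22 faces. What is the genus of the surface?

1

Every face is a triangle, so 2E = 3·22 = 66, giving E = 33.
χ = V − E + F = 11 − 33 + 22 = 0.
For a closed orientable surface χ = 2 − 2g, so g = (2 − (0))/2 = 1.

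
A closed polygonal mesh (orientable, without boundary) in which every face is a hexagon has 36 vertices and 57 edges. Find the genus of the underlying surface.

Every face is a hexagon and each edge borders two faces, so 6F = 2·57, giving F = 19.
χ = V − E + F = 36 − 57 + 19 = -2.
For a closed orientable surface χ = 2 − 2g, so g = (2 − (-2))/2 = 2.

2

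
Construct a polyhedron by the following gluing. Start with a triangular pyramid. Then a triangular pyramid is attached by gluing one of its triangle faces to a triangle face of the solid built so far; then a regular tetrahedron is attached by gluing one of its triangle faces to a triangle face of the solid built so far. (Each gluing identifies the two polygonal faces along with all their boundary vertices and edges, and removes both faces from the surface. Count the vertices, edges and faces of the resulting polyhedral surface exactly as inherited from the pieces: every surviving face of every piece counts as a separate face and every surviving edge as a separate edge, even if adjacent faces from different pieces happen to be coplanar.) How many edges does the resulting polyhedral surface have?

A triangular pyramid: V=4, E=6, F=4.
Attach a triangular pyramid (V=4, E=6, F=4) along a 3-gon: merge 3 vertices and 3 edges, delete both glued faces → V=5, E=9, F=6.
Attach a regular tetrahedron (V=4, E=6, F=4) along a 3-gon: merge 3 vertices and 3 edges, delete both glued faces → V=6, E=12, F=8.
Check: V − E + F = 6 − 12 + 8 = 2.

12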